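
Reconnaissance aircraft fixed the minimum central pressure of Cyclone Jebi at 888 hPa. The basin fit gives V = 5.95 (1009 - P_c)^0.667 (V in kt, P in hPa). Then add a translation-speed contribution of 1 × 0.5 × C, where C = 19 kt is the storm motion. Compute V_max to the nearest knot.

ΔP = 1009 − 888 = 121 hPa.
121^0.667 ≈ 24.503.
V ≈ 5.95 × 24.503 ≈ 145.8 kt.
Translation term: 1 × 0.5 × 19 = 9.5 kt.
Corrected V ≈ 155.3 kt → 155 kt.

155 kt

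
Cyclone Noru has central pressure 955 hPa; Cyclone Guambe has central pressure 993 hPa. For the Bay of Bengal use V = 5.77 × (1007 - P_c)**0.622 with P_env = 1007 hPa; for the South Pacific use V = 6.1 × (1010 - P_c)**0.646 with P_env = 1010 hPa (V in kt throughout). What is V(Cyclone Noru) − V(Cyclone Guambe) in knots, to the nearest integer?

29 kt

Cyclone Noru: ΔP = 52; V ≈ 5.77 × 52^0.622 ≈ 67.38 kt.
Cyclone Guambe: ΔP = 17; V ≈ 6.1 × 17^0.646 ≈ 38.04 kt.
Difference ≈ 67.38 − 38.04 = 29.34 → 29 kt.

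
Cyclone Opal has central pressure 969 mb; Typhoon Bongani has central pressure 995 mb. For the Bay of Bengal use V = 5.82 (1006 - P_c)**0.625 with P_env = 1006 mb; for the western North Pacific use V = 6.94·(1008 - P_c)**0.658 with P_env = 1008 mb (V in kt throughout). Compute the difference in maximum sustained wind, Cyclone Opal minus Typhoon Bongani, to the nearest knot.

Cyclone Opal: ΔP = 37; V ≈ 5.82 × 37^0.625 ≈ 55.60 kt.
Typhoon Bongani: ΔP = 13; V ≈ 6.94 × 13^0.658 ≈ 37.53 kt.
Difference ≈ 55.60 − 37.53 = 18.07 → 18 kt.

18 kt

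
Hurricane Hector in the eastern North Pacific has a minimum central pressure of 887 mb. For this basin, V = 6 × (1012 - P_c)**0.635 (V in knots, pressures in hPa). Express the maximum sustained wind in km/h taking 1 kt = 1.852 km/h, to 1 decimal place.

ΔP = 1012 − 887 = 125 mb.
V ≈ 6 × 125^0.635 = 6 × 21.455 ≈ 128.733 kt.
128.733 × 1.852 ≈ 238.41 km/h → 238.4 km/h.

238.4 km/h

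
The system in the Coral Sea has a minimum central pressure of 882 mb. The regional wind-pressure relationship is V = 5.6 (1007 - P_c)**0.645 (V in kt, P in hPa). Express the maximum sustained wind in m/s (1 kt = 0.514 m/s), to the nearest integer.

65 m/s

ΔP = 1007 − 882 = 125 mb.
V ≈ 5.6 × 125^0.645 = 5.6 × 22.517 ≈ 126.094 kt.
126.094 × 0.514 ≈ 64.81 m/s → 65 m/s.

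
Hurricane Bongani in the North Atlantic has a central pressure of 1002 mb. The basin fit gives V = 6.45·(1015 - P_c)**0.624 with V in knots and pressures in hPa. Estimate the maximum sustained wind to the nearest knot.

ΔP = 1015 − 1002 = 13 mb.
13^0.624 ≈ 4.956.
V ≈ 6.45 × 4.956 ≈ 32.0 kt.

32 kt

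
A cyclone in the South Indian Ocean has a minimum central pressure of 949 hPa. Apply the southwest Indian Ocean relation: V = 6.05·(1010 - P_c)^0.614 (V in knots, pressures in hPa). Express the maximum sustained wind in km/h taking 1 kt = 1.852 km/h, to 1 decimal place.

ΔP = 1010 − 949 = 61 hPa.
V ≈ 6.05 × 61^0.614 = 6.05 × 12.479 ≈ 75.500 kt.
75.500 × 1.852 ≈ 139.83 km/h → 139.8 km/h.

139.8 km/h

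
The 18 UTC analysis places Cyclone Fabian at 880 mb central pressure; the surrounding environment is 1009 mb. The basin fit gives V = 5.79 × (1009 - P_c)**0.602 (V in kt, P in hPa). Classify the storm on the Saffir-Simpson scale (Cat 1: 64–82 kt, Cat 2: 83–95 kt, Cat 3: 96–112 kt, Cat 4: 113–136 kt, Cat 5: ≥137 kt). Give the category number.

3

ΔP = 1009 − 880 = 129 mb.
V ≈ 5.79 × 129^0.602 = 5.79 × 18.65 ≈ 108 kt.
108 kt falls in the Category 3 band.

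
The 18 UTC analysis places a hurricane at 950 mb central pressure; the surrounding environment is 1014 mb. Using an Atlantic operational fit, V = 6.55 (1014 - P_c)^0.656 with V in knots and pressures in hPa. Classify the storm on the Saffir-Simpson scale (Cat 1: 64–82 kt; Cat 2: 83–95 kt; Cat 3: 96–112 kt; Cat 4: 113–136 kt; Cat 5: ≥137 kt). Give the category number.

3

ΔP = 1014 − 950 = 64 mb.
V ≈ 6.55 × 64^0.656 = 6.55 × 15.31 ≈ 100 kt.
100 kt falls in the Category 3 band.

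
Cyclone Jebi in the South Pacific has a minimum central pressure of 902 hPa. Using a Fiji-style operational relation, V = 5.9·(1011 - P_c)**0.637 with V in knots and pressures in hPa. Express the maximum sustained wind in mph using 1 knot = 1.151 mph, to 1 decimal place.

ΔP = 1011 − 902 = 109 hPa.
V ≈ 5.9 × 109^0.637 = 5.9 × 19.854 ≈ 117.137 kt.
117.137 × 1.151 ≈ 134.82 mph → 134.8 mph.

134.8 mph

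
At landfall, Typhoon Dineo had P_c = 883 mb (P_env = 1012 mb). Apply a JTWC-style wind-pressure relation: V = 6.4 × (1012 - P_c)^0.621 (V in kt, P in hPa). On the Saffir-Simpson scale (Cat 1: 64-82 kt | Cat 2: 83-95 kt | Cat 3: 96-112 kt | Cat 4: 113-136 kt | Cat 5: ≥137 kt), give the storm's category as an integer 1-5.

ΔP = 1012 − 883 = 129 mb.
V ≈ 6.4 × 129^0.621 = 6.4 × 20.45 ≈ 131 kt.
131 kt falls in the Category 4 band.

4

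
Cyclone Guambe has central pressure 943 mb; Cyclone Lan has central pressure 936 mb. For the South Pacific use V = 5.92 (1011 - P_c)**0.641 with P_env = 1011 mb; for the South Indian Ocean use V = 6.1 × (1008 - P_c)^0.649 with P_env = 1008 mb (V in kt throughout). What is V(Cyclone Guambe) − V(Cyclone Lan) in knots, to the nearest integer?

Cyclone Guambe: ΔP = 68; V ≈ 5.92 × 68^0.641 ≈ 88.50 kt.
Cyclone Lan: ΔP = 72; V ≈ 6.1 × 72^0.649 ≈ 97.89 kt.
Difference ≈ 88.50 − 97.89 = -9.39 → -9 kt.

-9 kt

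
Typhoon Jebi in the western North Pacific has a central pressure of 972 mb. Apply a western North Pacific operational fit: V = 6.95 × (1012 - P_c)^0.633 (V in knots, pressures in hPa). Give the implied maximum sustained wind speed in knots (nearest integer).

ΔP = 1012 − 972 = 40 mb.
40^0.633 ≈ 10.330.
V ≈ 6.95 × 10.330 ≈ 71.8 kt.

72 kt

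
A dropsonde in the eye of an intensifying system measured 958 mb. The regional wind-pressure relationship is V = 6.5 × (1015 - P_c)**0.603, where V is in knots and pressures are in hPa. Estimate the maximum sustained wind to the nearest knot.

ΔP = 1015 − 958 = 57 mb.
57^0.603 ≈ 11.450.
V ≈ 6.5 × 11.450 ≈ 74.4 kt.

74 kt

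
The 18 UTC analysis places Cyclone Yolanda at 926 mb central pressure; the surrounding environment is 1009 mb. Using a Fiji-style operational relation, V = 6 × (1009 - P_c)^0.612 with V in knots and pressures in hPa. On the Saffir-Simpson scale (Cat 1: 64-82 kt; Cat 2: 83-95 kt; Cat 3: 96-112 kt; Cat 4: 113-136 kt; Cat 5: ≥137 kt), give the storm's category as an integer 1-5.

ΔP = 1009 − 926 = 83 mb.
V ≈ 6 × 83^0.612 = 6 × 14.94 ≈ 90 kt.
90 kt falls in the Category 2 band.

2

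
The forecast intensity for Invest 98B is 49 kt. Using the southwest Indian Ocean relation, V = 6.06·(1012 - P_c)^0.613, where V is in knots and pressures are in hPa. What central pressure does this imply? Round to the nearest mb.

ΔP = (V / 6.06)^(1/0.613) = (49/6.06)^1.631.
49/6.06 = 8.086; 8.086^1.631 ≈ 30.25 mb.
P_c = 1012 − 30.25 = 981.75 ≈ 982 mb.

982 mb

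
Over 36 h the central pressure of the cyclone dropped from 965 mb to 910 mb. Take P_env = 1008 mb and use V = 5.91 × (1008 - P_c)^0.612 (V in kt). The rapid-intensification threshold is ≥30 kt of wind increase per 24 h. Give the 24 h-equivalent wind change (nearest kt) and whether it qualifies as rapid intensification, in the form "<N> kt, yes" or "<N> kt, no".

26 kt, no

V₁: ΔP = 43, V ≈ 5.91 × 43^0.612 ≈ 59.06 kt.
V₂: ΔP = 98, V ≈ 5.91 × 98^0.612 ≈ 97.77 kt.
ΔV over 36 h = 38.71 kt → 24 h equivalent = 38.71 × 24/36 ≈ 25.81 kt.
26 kt < 30 kt ⇒ not rapid intensification.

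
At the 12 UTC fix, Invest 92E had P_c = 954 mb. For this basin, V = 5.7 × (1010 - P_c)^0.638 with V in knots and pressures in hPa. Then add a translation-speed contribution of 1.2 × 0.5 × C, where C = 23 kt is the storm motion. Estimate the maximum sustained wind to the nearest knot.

88 kt

ΔP = 1010 − 954 = 56 mb.
56^0.638 ≈ 13.042.
V ≈ 5.7 × 13.042 ≈ 74.3 kt.
Translation term: 1.2 × 0.5 × 23 = 13.8 kt.
Corrected V ≈ 88.1 kt → 88 kt.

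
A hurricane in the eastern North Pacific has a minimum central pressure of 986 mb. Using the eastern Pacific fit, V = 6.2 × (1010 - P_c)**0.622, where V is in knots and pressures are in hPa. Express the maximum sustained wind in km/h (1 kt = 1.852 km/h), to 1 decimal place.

ΔP = 1010 − 986 = 24 mb.
V ≈ 6.2 × 24^0.622 = 6.2 × 7.219 ≈ 44.759 kt.
44.759 × 1.852 ≈ 82.89 km/h → 82.9 km/h.

82.9 km/h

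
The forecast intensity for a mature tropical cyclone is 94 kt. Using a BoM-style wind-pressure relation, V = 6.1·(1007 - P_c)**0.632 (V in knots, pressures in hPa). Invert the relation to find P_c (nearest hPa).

ΔP = (V / 6.1)^(1/0.632) = (94/6.1)^1.582.
94/6.1 = 15.410; 15.410^1.582 ≈ 75.76 hPa.
P_c = 1007 − 75.76 = 931.24 ≈ 931 hPa.

931 hPa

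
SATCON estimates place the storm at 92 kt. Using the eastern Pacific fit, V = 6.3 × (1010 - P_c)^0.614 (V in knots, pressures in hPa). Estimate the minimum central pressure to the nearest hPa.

ΔP = (V / 6.3)^(1/0.614) = (92/6.3)^1.629.
92/6.3 = 14.603; 14.603^1.629 ≈ 78.79 hPa.
P_c = 1010 − 78.79 = 931.21 ≈ 931 hPa.

931 hPa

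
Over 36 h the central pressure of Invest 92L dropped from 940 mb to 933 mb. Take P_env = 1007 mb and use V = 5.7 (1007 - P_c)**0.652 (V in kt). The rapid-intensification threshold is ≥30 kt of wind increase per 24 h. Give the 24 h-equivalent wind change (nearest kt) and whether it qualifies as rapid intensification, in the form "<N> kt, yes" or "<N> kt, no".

4 kt, no

V₁: ΔP = 67, V ≈ 5.7 × 67^0.652 ≈ 88.40 kt.
V₂: ΔP = 74, V ≈ 5.7 × 74^0.652 ≈ 94.32 kt.
ΔV over 36 h = 5.92 kt → 24 h equivalent = 5.92 × 24/36 ≈ 3.95 kt.
4 kt < 30 kt ⇒ not rapid intensification.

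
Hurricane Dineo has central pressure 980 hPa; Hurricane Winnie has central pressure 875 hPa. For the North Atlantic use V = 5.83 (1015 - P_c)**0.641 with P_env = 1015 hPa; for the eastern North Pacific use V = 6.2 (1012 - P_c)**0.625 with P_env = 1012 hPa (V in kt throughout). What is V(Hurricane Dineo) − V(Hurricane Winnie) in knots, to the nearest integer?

-77 kt

Hurricane Dineo: ΔP = 35; V ≈ 5.83 × 35^0.641 ≈ 56.94 kt.
Hurricane Winnie: ΔP = 137; V ≈ 6.2 × 137^0.625 ≈ 134.23 kt.
Difference ≈ 56.94 − 134.23 = -77.29 → -77 kt.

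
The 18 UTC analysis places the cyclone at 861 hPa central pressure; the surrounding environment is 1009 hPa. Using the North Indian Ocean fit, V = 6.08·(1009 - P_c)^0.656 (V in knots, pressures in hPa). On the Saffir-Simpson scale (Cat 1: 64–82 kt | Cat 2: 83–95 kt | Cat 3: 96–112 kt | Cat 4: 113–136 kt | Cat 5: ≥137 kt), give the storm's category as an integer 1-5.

ΔP = 1009 − 861 = 148 hPa.
V ≈ 6.08 × 148^0.656 = 6.08 × 26.53 ≈ 161 kt.
161 kt falls in the Category 5 band.

5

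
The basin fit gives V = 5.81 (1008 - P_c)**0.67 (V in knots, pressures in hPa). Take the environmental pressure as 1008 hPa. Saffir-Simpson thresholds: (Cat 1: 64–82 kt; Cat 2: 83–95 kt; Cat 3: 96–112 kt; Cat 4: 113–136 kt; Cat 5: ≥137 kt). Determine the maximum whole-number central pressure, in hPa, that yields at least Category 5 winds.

896 hPa

Category 5 begins at V = 137 kt.
Required ΔP = (137/5.81)^(1/0.67) = 23.580^1.493 ≈ 111.83 hPa.
P_c ≤ 1008 − 111.83 = 896.17, so the highest integer P_c is 896 hPa.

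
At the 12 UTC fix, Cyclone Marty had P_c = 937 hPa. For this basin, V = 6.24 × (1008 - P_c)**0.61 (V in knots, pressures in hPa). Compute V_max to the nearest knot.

84 kt

ΔP = 1008 − 937 = 71 hPa.
71^0.61 ≈ 13.467.
V ≈ 6.24 × 13.467 ≈ 84.0 kt.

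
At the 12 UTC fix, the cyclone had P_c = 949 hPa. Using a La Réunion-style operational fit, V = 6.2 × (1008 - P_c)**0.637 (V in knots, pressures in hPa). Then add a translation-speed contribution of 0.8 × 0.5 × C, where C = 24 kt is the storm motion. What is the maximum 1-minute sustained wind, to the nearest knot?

ΔP = 1008 − 949 = 59 hPa.
59^0.637 ≈ 13.429.
V ≈ 6.2 × 13.429 ≈ 83.3 kt.
Translation term: 0.8 × 0.5 × 24 = 9.6 kt.
Corrected V ≈ 92.9 kt → 93 kt.

93 kt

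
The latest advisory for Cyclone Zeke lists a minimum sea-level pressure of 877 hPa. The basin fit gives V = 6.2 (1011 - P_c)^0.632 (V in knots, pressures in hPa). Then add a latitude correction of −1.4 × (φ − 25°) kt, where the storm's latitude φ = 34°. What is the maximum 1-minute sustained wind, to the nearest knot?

ΔP = 1011 − 877 = 134 hPa.
134^0.632 ≈ 22.097.
V ≈ 6.2 × 22.097 ≈ 137.0 kt.
Latitude correction: −1.4 × (34 − 25) = -12.6 kt.
Corrected V ≈ 124.4 kt → 124 kt.

124 kt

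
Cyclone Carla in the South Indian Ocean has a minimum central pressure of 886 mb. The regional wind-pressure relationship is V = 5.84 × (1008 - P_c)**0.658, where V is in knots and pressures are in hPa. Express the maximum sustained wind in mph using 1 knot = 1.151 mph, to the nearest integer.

159 mph

ΔP = 1008 − 886 = 122 mb.
V ≈ 5.84 × 122^0.658 = 5.84 × 23.595 ≈ 137.796 kt.
137.796 × 1.151 ≈ 158.60 mph → 159 mph.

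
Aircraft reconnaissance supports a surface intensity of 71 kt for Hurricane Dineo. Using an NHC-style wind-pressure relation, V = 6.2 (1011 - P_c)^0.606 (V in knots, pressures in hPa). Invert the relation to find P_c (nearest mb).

955 mb

ΔP = (V / 6.2)^(1/0.606) = (71/6.2)^1.650.
71/6.2 = 11.452; 11.452^1.650 ≈ 55.89 mb.
P_c = 1011 − 55.89 = 955.11 ≈ 955 mb.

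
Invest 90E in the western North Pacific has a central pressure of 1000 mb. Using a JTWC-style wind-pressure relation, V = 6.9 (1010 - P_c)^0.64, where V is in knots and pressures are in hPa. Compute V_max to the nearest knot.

30 kt

ΔP = 1010 − 1000 = 10 mb.
10^0.64 ≈ 4.365.
V ≈ 6.9 × 4.365 ≈ 30.1 kt.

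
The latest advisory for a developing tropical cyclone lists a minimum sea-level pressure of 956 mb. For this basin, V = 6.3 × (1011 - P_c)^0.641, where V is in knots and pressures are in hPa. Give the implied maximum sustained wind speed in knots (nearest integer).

ΔP = 1011 − 956 = 55 mb.
55^0.641 ≈ 13.049.
V ≈ 6.3 × 13.049 ≈ 82.2 kt.

82 kt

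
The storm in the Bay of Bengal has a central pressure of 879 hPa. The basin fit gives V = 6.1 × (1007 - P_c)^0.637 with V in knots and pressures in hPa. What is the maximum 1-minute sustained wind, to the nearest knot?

134 kt

ΔP = 1007 − 879 = 128 hPa.
128^0.637 ≈ 21.993.
V ≈ 6.1 × 21.993 ≈ 134.2 kt.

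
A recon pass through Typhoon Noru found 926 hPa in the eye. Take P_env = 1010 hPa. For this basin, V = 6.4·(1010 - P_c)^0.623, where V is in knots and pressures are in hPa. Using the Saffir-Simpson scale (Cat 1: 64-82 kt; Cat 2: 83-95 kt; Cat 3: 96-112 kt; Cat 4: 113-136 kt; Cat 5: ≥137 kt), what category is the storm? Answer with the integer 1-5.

ΔP = 1010 − 926 = 84 hPa.
V ≈ 6.4 × 84^0.623 = 6.4 × 15.81 ≈ 101 kt.
101 kt falls in the Category 3 band.

3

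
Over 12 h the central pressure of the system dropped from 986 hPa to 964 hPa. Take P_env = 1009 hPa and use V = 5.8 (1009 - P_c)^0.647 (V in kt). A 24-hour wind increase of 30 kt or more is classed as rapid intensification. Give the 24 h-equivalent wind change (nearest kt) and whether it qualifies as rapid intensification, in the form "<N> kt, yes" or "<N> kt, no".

48 kt, yes

V₁: ΔP = 23, V ≈ 5.8 × 23^0.647 ≈ 44.10 kt.
V₂: ΔP = 45, V ≈ 5.8 × 45^0.647 ≈ 68.09 kt.
ΔV over 12 h = 23.99 kt → 24 h equivalent = 23.99 × 24/12 ≈ 47.98 kt.
48 kt ≥ 30 kt ⇒ rapid intensification.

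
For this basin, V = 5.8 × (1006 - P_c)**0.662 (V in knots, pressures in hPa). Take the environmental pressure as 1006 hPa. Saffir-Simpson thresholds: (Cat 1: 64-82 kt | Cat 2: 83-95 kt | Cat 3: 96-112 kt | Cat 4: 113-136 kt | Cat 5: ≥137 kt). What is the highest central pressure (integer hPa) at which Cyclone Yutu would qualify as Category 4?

Category 4 begins at V = 113 kt.
Required ΔP = (113/5.8)^(1/0.662) = 19.483^1.511 ≈ 88.74 hPa.
P_c ≤ 1006 − 88.74 = 917.26, so the highest integer P_c is 917 hPa.

917 hPa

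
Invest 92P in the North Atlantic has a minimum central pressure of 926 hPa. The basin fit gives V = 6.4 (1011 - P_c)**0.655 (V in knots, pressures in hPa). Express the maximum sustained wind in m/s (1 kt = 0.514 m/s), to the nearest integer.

60 m/s

ΔP = 1011 − 926 = 85 hPa.
V ≈ 6.4 × 85^0.655 = 6.4 × 18.356 ≈ 117.476 kt.
117.476 × 0.514 ≈ 60.38 m/s → 60 m/s.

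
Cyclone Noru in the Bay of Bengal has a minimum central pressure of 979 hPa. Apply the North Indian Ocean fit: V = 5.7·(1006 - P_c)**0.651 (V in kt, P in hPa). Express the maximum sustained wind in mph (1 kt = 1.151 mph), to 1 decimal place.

ΔP = 1006 − 979 = 27 hPa.
V ≈ 5.7 × 27^0.651 = 5.7 × 8.547 ≈ 48.718 kt.
48.718 × 1.151 ≈ 56.07 mph → 56.1 mph.

56.1 mph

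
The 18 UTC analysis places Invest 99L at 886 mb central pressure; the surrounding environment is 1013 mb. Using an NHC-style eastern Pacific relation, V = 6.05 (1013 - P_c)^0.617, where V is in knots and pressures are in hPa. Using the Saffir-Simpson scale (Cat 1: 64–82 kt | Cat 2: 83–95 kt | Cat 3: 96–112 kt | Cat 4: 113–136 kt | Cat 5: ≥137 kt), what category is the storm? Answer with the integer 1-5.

4

ΔP = 1013 − 886 = 127 mb.
V ≈ 6.05 × 127^0.617 = 6.05 × 19.86 ≈ 120 kt.
120 kt falls in the Category 4 band.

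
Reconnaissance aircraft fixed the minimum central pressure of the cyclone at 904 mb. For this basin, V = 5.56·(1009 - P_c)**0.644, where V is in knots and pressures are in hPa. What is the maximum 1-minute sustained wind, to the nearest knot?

ΔP = 1009 − 904 = 105 mb.
105^0.644 ≈ 20.028.
V ≈ 5.56 × 20.028 ≈ 111.4 kt.

111 kt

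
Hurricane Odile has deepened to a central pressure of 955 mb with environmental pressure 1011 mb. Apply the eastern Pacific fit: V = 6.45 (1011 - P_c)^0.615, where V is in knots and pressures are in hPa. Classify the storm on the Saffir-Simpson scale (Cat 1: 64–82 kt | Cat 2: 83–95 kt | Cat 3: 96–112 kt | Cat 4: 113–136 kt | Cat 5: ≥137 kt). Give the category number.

ΔP = 1011 − 955 = 56 mb.
V ≈ 6.45 × 56^0.615 = 6.45 × 11.89 ≈ 77 kt.
77 kt falls in the Category 1 band.

1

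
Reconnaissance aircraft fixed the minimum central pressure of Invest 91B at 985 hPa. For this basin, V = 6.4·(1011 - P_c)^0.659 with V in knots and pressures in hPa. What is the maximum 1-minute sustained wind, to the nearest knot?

55 kt

ΔP = 1011 − 985 = 26 hPa.
26^0.659 ≈ 8.560.
V ≈ 6.4 × 8.560 ≈ 54.8 kt.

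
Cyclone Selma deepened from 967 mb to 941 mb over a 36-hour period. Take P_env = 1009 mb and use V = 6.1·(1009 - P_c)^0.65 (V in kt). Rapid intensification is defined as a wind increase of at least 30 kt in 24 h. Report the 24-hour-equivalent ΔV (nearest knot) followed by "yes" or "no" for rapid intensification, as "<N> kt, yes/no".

V₁: ΔP = 42, V ≈ 6.1 × 42^0.65 ≈ 69.25 kt.
V₂: ΔP = 68, V ≈ 6.1 × 68^0.65 ≈ 94.72 kt.
ΔV over 36 h = 25.47 kt → 24 h equivalent = 25.47 × 24/36 ≈ 16.98 kt.
17 kt < 30 kt ⇒ not rapid intensification.

17 kt, no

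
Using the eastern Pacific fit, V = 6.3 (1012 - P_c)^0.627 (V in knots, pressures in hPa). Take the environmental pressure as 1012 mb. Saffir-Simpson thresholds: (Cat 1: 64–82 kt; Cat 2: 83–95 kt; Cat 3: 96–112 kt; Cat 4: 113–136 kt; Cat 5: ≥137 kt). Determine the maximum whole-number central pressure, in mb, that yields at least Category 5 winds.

876 mb

Category 5 begins at V = 137 kt.
Required ΔP = (137/6.3)^(1/0.627) = 21.746^1.595 ≈ 135.83 mb.
P_c ≤ 1012 − 135.83 = 876.17, so the highest integer P_c is 876 mb.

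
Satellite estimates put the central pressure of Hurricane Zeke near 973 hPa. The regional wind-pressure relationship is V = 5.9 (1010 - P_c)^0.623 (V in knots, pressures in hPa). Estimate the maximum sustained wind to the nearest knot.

56 kt

ΔP = 1010 − 973 = 37 hPa.
37^0.623 ≈ 9.484.
V ≈ 5.9 × 9.484 ≈ 56.0 kt.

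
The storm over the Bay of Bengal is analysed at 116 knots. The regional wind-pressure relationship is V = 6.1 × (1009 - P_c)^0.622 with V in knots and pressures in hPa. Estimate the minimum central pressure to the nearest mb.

ΔP = (V / 6.1)^(1/0.622) = (116/6.1)^1.608.
116/6.1 = 19.016; 19.016^1.608 ≈ 113.89 mb.
P_c = 1009 − 113.89 = 895.11 ≈ 895 mb.

895 mb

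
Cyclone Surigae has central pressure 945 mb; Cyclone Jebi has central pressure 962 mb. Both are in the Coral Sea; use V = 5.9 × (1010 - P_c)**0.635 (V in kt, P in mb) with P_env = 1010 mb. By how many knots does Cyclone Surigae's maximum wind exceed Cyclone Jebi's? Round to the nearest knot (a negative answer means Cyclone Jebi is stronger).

Cyclone Surigae: ΔP = 65; V ≈ 5.9 × 65^0.635 ≈ 83.57 kt.
Cyclone Jebi: ΔP = 48; V ≈ 5.9 × 48^0.635 ≈ 68.94 kt.
Difference ≈ 83.57 − 68.94 = 14.63 → 15 kt.

15 kt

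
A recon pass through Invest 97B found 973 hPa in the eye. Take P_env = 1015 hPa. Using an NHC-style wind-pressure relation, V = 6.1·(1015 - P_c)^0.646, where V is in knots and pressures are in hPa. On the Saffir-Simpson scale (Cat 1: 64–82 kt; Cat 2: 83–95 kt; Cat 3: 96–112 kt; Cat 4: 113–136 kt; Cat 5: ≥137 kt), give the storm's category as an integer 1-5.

ΔP = 1015 − 973 = 42 hPa.
V ≈ 6.1 × 42^0.646 = 6.1 × 11.18 ≈ 68 kt.
68 kt falls in the Category 1 band.

1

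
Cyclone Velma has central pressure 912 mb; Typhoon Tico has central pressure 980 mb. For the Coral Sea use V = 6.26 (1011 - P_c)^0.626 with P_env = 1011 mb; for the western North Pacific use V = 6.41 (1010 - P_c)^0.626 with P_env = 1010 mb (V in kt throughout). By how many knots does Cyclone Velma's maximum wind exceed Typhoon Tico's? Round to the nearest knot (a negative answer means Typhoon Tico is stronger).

57 kt

Cyclone Velma: ΔP = 99; V ≈ 6.26 × 99^0.626 ≈ 111.13 kt.
Typhoon Tico: ΔP = 30; V ≈ 6.41 × 30^0.626 ≈ 53.89 kt.
Difference ≈ 111.13 − 53.89 = 57.24 → 57 kt.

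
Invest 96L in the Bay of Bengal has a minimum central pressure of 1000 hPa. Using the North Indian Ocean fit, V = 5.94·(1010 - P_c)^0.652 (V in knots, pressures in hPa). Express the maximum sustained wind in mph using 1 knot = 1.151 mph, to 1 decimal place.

ΔP = 1010 − 1000 = 10 hPa.
V ≈ 5.94 × 10^0.652 = 5.94 × 4.487 ≈ 26.655 kt.
26.655 × 1.151 ≈ 30.68 mph → 30.7 mph.

30.7 mph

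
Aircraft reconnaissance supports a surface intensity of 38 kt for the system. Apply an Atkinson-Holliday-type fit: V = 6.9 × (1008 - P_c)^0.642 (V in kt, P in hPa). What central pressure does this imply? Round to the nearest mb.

ΔP = (V / 6.9)^(1/0.642) = (38/6.9)^1.558.
38/6.9 = 5.507; 5.507^1.558 ≈ 14.26 mb.
P_c = 1008 − 14.26 = 993.74 ≈ 994 mb.

994 mb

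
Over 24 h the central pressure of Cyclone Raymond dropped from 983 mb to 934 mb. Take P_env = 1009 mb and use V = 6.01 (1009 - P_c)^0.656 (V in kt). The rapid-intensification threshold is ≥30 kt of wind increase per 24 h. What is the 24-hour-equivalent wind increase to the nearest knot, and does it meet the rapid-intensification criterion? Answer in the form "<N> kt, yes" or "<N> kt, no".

51 kt, yes

V₁: ΔP = 26, V ≈ 6.01 × 26^0.656 ≈ 50.94 kt.
V₂: ΔP = 75, V ≈ 6.01 × 75^0.656 ≈ 102.07 kt.
ΔV over 24 h = 51.13 kt → 24 h equivalent = 51.13 × 24/24 ≈ 51.13 kt.
51 kt ≥ 30 kt ⇒ rapid intensification.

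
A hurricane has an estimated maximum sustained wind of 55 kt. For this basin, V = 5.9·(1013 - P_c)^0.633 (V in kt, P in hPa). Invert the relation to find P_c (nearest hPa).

ΔP = (V / 5.9)^(1/0.633) = (55/5.9)^1.580.
55/5.9 = 9.322; 9.322^1.580 ≈ 34.01 hPa.
P_c = 1013 − 34.01 = 978.99 ≈ 979 hPa.

979 hPa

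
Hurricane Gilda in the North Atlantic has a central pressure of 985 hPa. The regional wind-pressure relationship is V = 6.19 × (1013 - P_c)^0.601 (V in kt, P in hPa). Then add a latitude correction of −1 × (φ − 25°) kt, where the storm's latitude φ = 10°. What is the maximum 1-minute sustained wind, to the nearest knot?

61 kt

ΔP = 1013 − 985 = 28 hPa.
28^0.601 ≈ 7.409.
V ≈ 6.19 × 7.409 ≈ 45.9 kt.
Latitude correction: −1 × (10 − 25) = 15 kt.
Corrected V ≈ 60.9 kt → 61 kt.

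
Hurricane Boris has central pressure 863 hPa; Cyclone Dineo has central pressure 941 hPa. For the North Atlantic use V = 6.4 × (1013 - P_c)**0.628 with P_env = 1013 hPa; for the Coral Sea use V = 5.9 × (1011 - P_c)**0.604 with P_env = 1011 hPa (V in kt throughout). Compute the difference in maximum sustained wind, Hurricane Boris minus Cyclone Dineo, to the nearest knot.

Hurricane Boris: ΔP = 150; V ≈ 6.4 × 150^0.628 ≈ 148.86 kt.
Cyclone Dineo: ΔP = 70; V ≈ 5.9 × 70^0.604 ≈ 76.79 kt.
Difference ≈ 148.86 − 76.79 = 72.07 → 72 kt.

72 kt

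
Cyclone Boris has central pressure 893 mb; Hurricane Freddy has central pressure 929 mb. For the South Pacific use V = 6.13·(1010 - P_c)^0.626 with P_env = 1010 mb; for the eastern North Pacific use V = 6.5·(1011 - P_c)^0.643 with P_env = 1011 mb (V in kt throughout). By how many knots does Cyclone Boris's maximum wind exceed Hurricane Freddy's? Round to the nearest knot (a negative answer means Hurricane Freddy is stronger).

Cyclone Boris: ΔP = 117; V ≈ 6.13 × 117^0.626 ≈ 120.82 kt.
Hurricane Freddy: ΔP = 82; V ≈ 6.5 × 82^0.643 ≈ 110.53 kt.
Difference ≈ 120.82 − 110.53 = 10.29 → 10 kt.

10 kt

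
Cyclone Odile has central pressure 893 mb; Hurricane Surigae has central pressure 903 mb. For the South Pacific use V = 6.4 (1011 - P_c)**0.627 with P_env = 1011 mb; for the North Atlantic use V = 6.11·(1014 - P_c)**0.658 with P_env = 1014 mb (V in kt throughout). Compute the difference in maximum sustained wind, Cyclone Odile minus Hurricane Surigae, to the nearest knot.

-8 kt

Cyclone Odile: ΔP = 118; V ≈ 6.4 × 118^0.627 ≈ 127.42 kt.
Hurricane Surigae: ΔP = 111; V ≈ 6.11 × 111^0.658 ≈ 135.48 kt.
Difference ≈ 127.42 − 135.48 = -8.06 → -8 kt.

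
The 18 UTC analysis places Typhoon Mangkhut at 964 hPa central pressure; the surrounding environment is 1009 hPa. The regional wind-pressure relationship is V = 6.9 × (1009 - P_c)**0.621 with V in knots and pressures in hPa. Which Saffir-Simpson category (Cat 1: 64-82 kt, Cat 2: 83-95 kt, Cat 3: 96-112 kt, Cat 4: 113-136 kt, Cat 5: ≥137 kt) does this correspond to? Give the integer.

1

ΔP = 1009 − 964 = 45 hPa.
V ≈ 6.9 × 45^0.621 = 6.9 × 10.63 ≈ 73 kt.
73 kt falls in the Category 1 band.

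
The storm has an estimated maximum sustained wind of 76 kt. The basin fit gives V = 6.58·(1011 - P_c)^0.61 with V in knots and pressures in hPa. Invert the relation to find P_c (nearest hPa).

956 hPa

ΔP = (V / 6.58)^(1/0.61) = (76/6.58)^1.639.
76/6.58 = 11.550; 11.550^1.639 ≈ 55.20 hPa.
P_c = 1011 − 55.20 = 955.80 ≈ 956 hPa.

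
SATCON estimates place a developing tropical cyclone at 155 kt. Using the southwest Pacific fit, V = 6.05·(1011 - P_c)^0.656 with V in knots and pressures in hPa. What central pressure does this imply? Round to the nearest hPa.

ΔP = (V / 6.05)^(1/0.656) = (155/6.05)^1.524.
155/6.05 = 25.620; 25.620^1.524 ≈ 140.35 hPa.
P_c = 1011 − 140.35 = 870.65 ≈ 871 hPa.

871 hPa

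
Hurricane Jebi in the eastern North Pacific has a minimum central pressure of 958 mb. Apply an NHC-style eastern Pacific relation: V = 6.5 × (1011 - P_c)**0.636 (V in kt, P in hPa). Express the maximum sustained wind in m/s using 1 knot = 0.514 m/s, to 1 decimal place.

ΔP = 1011 − 958 = 53 mb.
V ≈ 6.5 × 53^0.636 = 6.5 × 12.492 ≈ 81.199 kt.
81.199 × 0.514 ≈ 41.74 m/s → 41.7 m/s.

41.7 m/s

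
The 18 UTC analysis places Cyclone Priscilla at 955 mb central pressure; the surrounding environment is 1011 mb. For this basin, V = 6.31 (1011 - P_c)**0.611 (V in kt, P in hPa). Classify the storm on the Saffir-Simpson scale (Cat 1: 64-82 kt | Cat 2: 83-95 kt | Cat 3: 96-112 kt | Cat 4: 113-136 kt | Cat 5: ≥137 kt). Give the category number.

ΔP = 1011 − 955 = 56 mb.
V ≈ 6.31 × 56^0.611 = 6.31 × 11.70 ≈ 74 kt.
74 kt falls in the Category 1 band.

1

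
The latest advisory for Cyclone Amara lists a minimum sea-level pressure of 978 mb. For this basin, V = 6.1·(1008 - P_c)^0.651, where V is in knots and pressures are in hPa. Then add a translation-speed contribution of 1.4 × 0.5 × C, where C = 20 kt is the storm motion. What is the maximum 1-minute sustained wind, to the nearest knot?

ΔP = 1008 − 978 = 30 mb.
30^0.651 ≈ 9.154.
V ≈ 6.1 × 9.154 ≈ 55.8 kt.
Translation term: 1.4 × 0.5 × 20 = 14 kt.
Corrected V ≈ 69.8 kt → 70 kt.

70 kt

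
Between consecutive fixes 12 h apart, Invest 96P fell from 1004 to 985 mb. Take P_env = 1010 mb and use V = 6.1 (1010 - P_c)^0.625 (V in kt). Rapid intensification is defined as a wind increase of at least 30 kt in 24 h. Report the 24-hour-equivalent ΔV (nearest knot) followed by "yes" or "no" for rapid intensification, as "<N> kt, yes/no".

V₁: ΔP = 6, V ≈ 6.1 × 6^0.625 ≈ 18.69 kt.
V₂: ΔP = 25, V ≈ 6.1 × 25^0.625 ≈ 45.61 kt.
ΔV over 12 h = 26.92 kt → 24 h equivalent = 26.92 × 24/12 ≈ 53.84 kt.
54 kt ≥ 30 kt ⇒ rapid intensification.

54 kt, yes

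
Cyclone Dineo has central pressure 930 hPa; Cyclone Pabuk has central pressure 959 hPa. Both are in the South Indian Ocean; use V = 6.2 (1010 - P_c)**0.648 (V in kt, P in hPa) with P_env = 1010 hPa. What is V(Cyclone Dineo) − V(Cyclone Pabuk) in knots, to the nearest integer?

Cyclone Dineo: ΔP = 80; V ≈ 6.2 × 80^0.648 ≈ 106.07 kt.
Cyclone Pabuk: ΔP = 51; V ≈ 6.2 × 51^0.648 ≈ 79.23 kt.
Difference ≈ 106.07 − 79.23 = 26.84 → 27 kt.

27 kt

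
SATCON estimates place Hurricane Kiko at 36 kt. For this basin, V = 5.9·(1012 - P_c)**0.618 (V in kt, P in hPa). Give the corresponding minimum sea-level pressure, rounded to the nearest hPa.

ΔP = (V / 5.9)^(1/0.618) = (36/5.9)^1.618.
36/5.9 = 6.102; 6.102^1.618 ≈ 18.66 hPa.
P_c = 1012 − 18.66 = 993.34 ≈ 993 hPa.

993 hPa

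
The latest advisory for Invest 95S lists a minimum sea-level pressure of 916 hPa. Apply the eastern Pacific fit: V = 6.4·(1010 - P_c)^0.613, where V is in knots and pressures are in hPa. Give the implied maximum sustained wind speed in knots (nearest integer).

ΔP = 1010 − 916 = 94 hPa.
94^0.613 ≈ 16.200.
V ≈ 6.4 × 16.200 ≈ 103.7 kt.

104 kt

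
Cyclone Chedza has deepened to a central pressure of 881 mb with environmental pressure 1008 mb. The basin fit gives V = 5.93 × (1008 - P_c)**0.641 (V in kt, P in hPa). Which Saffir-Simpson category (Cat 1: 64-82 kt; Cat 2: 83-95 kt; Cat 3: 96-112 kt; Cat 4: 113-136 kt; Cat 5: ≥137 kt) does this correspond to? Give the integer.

4

ΔP = 1008 − 881 = 127 mb.
V ≈ 5.93 × 127^0.641 = 5.93 × 22.31 ≈ 132 kt.
132 kt falls in the Category 4 band.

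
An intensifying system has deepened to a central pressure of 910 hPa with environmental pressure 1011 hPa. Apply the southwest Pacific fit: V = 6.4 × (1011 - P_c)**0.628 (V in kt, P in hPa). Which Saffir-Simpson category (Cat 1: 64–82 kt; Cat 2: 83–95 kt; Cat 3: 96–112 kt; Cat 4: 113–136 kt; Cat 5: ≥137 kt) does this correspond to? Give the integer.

4

ΔP = 1011 − 910 = 101 hPa.
V ≈ 6.4 × 101^0.628 = 6.4 × 18.14 ≈ 116 kt.
116 kt falls in the Category 4 band.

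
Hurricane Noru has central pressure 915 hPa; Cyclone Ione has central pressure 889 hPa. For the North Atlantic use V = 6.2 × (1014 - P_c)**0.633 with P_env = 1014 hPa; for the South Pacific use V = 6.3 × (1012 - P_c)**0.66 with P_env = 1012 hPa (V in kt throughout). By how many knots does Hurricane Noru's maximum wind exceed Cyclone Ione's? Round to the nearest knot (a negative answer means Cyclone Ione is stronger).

-37 kt

Hurricane Noru: ΔP = 99; V ≈ 6.2 × 99^0.633 ≈ 113.67 kt.
Cyclone Ione: ΔP = 123; V ≈ 6.3 × 123^0.66 ≈ 150.90 kt.
Difference ≈ 113.67 − 150.90 = -37.23 → -37 kt.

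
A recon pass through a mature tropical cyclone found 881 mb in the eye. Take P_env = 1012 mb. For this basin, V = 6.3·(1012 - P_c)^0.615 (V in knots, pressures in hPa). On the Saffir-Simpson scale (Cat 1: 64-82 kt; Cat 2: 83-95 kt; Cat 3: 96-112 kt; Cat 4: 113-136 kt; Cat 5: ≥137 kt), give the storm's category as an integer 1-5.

4

ΔP = 1012 − 881 = 131 mb.
V ≈ 6.3 × 131^0.615 = 6.3 × 20.05 ≈ 126 kt.
126 kt falls in the Category 4 band.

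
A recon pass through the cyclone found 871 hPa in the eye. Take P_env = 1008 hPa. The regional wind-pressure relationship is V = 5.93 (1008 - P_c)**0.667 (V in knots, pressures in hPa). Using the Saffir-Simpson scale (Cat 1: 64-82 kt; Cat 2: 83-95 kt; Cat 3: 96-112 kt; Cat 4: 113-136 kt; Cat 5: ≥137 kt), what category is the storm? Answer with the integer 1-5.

ΔP = 1008 − 871 = 137 hPa.
V ≈ 5.93 × 137^0.667 = 5.93 × 26.62 ≈ 158 kt.
158 kt falls in the Category 5 band.

5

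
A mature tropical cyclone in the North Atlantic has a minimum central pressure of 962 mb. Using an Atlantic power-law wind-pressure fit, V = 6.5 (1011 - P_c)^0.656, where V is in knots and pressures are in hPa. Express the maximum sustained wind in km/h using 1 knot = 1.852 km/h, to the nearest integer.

155 km/h

ΔP = 1011 − 962 = 49 mb.
V ≈ 6.5 × 49^0.656 = 6.5 × 12.846 ≈ 83.499 kt.
83.499 × 1.852 ≈ 154.64 km/h → 155 km/h.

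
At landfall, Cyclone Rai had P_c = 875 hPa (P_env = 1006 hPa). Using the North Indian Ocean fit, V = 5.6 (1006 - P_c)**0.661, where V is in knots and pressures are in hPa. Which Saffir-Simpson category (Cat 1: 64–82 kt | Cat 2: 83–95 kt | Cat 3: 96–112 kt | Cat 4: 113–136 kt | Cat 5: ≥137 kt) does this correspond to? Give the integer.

ΔP = 1006 − 875 = 131 hPa.
V ≈ 5.6 × 131^0.661 = 5.6 × 25.09 ≈ 141 kt.
141 kt falls in the Category 5 band.

5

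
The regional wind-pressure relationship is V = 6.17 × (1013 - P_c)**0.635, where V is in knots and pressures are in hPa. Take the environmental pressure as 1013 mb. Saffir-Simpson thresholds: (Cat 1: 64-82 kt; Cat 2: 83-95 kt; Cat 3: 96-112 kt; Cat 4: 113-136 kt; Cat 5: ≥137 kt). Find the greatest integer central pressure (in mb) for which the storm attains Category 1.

973 mb

Category 1 begins at V = 64 kt.
Required ΔP = (64/6.17)^(1/0.635) = 10.373^1.575 ≈ 39.80 mb.
P_c ≤ 1013 − 39.80 = 973.20, so the highest integer P_c is 973 mb.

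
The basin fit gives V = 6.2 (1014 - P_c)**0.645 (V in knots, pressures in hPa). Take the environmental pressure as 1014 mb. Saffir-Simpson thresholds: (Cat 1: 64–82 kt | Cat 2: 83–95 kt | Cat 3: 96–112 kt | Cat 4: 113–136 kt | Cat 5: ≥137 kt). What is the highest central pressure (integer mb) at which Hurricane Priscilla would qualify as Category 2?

958 mb

Category 2 begins at V = 83 kt.
Required ΔP = (83/6.2)^(1/0.645) = 13.387^1.550 ≈ 55.82 mb.
P_c ≤ 1014 − 55.82 = 958.18, so the highest integer P_c is 958 mb.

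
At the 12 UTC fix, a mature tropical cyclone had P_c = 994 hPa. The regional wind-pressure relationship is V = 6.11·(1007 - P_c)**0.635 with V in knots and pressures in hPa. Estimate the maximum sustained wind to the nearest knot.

ΔP = 1007 − 994 = 13 hPa.
13^0.635 ≈ 5.097.
V ≈ 6.11 × 5.097 ≈ 31.1 kt.

31 kt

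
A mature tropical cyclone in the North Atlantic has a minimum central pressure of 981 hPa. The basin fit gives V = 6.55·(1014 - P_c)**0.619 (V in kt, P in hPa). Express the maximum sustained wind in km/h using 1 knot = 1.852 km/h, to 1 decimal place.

ΔP = 1014 − 981 = 33 hPa.
V ≈ 6.55 × 33^0.619 = 6.55 × 8.709 ≈ 57.043 kt.
57.043 × 1.852 ≈ 105.64 km/h → 105.6 km/h.

105.6 km/h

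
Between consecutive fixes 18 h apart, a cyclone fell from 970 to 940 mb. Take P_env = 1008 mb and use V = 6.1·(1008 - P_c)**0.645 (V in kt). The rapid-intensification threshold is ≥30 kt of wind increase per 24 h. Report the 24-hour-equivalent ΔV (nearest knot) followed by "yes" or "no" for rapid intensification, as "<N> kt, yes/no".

39 kt, yes

V₁: ΔP = 38, V ≈ 6.1 × 38^0.645 ≈ 63.72 kt.
V₂: ΔP = 68, V ≈ 6.1 × 68^0.645 ≈ 92.75 kt.
ΔV over 18 h = 29.03 kt → 24 h equivalent = 29.03 × 24/18 ≈ 38.71 kt.
39 kt ≥ 30 kt ⇒ rapid intensification.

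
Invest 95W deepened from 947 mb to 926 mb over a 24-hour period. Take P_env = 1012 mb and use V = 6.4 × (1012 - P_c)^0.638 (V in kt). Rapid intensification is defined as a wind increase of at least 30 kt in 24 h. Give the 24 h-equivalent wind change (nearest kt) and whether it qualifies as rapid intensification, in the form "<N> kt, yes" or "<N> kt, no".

18 kt, no

V₁: ΔP = 65, V ≈ 6.4 × 65^0.638 ≈ 91.79 kt.
V₂: ΔP = 86, V ≈ 6.4 × 86^0.638 ≈ 109.75 kt.
ΔV over 24 h = 17.96 kt → 24 h equivalent = 17.96 × 24/24 ≈ 17.96 kt.
18 kt < 30 kt ⇒ not rapid intensification.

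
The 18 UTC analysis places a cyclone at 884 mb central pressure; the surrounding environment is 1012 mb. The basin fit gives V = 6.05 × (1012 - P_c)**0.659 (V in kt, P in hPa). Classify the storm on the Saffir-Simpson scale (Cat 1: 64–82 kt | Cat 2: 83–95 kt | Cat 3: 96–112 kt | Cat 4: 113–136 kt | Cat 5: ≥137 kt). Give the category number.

5

ΔP = 1012 − 884 = 128 mb.
V ≈ 6.05 × 128^0.659 = 6.05 × 24.47 ≈ 148 kt.
148 kt falls in the Category 5 band.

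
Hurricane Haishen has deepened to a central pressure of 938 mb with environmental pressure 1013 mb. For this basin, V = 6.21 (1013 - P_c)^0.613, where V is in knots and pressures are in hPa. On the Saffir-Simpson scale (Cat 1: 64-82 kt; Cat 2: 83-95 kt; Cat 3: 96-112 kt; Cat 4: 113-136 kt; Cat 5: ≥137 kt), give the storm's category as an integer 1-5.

2

ΔP = 1013 − 938 = 75 mb.
V ≈ 6.21 × 75^0.613 = 6.21 × 14.11 ≈ 88 kt.
88 kt falls in the Category 2 band.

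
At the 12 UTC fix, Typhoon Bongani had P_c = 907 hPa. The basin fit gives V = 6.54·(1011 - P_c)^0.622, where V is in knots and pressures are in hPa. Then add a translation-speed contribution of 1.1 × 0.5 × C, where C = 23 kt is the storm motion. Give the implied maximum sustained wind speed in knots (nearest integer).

130 kt

ΔP = 1011 − 907 = 104 hPa.
104^0.622 ≈ 17.972.
V ≈ 6.54 × 17.972 ≈ 117.5 kt.
Translation term: 1.1 × 0.5 × 23 = 12.65 kt.
Corrected V ≈ 130.15 kt → 130 kt.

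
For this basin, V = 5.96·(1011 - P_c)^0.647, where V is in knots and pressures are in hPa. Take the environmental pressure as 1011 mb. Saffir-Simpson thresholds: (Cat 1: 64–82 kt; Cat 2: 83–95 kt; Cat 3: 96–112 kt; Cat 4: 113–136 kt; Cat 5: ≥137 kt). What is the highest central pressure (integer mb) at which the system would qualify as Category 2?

Category 2 begins at V = 83 kt.
Required ΔP = (83/5.96)^(1/0.647) = 13.926^1.546 ≈ 58.60 mb.
P_c ≤ 1011 − 58.60 = 952.40, so the highest integer P_c is 952 mb.

952 mb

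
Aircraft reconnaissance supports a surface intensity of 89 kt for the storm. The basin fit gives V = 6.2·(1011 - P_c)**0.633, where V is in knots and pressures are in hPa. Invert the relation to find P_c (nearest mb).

944 mb

ΔP = (V / 6.2)^(1/0.633) = (89/6.2)^1.580.
89/6.2 = 14.355; 14.355^1.580 ≈ 67.27 mb.
P_c = 1011 − 67.27 = 943.73 ≈ 944 mb.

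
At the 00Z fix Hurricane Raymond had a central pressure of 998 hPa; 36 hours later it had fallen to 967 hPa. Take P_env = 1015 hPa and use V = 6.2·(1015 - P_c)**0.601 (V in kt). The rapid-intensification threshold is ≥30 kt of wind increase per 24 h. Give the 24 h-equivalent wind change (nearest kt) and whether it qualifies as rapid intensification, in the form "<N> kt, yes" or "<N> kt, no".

V₁: ΔP = 17, V ≈ 6.2 × 17^0.601 ≈ 34.03 kt.
V₂: ΔP = 48, V ≈ 6.2 × 48^0.601 ≈ 63.51 kt.
ΔV over 36 h = 29.48 kt → 24 h equivalent = 29.48 × 24/36 ≈ 19.65 kt.
20 kt < 30 kt ⇒ not rapid intensification.

20 kt, no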